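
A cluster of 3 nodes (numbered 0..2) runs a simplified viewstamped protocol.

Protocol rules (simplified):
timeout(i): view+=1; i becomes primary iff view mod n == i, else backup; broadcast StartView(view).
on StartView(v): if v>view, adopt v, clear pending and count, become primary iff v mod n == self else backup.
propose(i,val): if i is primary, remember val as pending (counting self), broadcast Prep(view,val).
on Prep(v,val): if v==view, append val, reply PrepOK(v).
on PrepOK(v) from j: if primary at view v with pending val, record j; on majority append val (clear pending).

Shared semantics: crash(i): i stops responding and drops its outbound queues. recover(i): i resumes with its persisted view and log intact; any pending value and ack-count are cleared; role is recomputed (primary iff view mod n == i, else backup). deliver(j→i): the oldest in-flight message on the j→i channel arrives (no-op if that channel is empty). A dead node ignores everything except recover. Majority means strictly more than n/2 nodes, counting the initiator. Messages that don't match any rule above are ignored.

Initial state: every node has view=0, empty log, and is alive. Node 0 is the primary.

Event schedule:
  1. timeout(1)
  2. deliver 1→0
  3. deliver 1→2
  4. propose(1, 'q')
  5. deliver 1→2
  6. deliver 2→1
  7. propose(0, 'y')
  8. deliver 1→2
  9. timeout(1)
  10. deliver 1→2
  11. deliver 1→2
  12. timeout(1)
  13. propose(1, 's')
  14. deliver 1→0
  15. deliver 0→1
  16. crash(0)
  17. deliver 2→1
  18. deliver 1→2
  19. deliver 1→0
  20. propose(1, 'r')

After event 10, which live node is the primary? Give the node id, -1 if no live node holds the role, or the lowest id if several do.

[1] timeout(1) → N1(prim v1 [-])
[2] deliver 1→0 → N0(back v1 [-])
[3] deliver 1→2 → N2(back v1 [-])
[4] propose(1,'q') → ∅
[5] deliver 1→2 → N2(back v1 [q])
[6] deliver 2→1 → N1(prim v1 [q])
[7] propose(0,'y') → ∅
[8] deliver 1→2 → ∅
[9] timeout(1) → N1(back v2 [q])
[10] deliver 1→2 → N2(prim v2 [q])

2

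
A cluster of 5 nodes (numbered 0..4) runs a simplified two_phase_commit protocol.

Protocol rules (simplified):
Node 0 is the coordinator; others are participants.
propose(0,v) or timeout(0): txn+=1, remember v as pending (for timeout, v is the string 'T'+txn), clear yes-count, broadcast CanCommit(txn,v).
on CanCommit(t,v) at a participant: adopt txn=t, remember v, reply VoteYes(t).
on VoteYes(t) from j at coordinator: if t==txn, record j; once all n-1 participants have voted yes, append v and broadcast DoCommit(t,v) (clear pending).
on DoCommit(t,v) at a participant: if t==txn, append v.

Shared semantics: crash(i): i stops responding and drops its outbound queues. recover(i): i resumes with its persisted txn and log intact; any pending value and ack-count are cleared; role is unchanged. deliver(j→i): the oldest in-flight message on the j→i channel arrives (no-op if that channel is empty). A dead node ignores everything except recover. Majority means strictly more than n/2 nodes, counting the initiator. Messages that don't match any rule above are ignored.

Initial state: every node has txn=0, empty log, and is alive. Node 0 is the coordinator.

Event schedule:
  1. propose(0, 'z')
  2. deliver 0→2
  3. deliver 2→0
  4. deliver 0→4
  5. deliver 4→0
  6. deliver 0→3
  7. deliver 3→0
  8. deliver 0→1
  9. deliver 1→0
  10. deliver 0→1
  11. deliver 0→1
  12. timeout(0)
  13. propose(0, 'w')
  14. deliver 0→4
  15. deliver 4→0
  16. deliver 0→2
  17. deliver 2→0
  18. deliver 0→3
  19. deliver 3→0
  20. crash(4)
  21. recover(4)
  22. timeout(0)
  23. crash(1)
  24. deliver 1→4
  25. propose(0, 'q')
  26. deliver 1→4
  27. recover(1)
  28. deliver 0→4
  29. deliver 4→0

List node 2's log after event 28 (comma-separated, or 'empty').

z

after 1 — propose(0,'z'): n0:coor/t1/[-]
after 2 — deliver 0→2: n2:part/t1/[-]
after 3 — deliver 2→0: ·
after 4 — deliver 0→4: n4:part/t1/[-]
after 5 — deliver 4→0: ·
after 6 — deliver 0→3: n3:part/t1/[-]
after 7 — deliver 3→0: ·
after 8 — deliver 0→1: n1:part/t1/[-]
after 9 — deliver 1→0: n0:coor/t1/[z]
after 10 — deliver 0→1: n1:part/t1/[z]
after 11 — deliver 0→1: ·
after 12 — timeout(0): n0:coor/t2/[z]
after 13 — propose(0,'w'): n0:coor/t3/[z]
after 14 — deliver 0→4: n4:part/t1/[z]
after 15 — deliver 4→0: ·
after 16 — deliver 0→2: n2:part/t1/[z]
after 17 — deliver 2→0: ·
after 18 — deliver 0→3: n3:part/t1/[z]
after 19 — deliver 3→0: ·
after 20 — crash(4): n4:✗part/t1/[z]
after 21 — recover(4): n4:part/t1/[z]
after 22 — timeout(0): n0:coor/t4/[z]
after 23 — crash(1): n1:✗part/t1/[z]
after 24 — deliver 1→4: ·
after 25 — propose(0,'q'): n0:coor/t5/[z]
after 26 — deliver 1→4: ·
after 27 — recover(1): n1:part/t1/[z]
after 28 — deliver 0→4: n4:part/t2/[z]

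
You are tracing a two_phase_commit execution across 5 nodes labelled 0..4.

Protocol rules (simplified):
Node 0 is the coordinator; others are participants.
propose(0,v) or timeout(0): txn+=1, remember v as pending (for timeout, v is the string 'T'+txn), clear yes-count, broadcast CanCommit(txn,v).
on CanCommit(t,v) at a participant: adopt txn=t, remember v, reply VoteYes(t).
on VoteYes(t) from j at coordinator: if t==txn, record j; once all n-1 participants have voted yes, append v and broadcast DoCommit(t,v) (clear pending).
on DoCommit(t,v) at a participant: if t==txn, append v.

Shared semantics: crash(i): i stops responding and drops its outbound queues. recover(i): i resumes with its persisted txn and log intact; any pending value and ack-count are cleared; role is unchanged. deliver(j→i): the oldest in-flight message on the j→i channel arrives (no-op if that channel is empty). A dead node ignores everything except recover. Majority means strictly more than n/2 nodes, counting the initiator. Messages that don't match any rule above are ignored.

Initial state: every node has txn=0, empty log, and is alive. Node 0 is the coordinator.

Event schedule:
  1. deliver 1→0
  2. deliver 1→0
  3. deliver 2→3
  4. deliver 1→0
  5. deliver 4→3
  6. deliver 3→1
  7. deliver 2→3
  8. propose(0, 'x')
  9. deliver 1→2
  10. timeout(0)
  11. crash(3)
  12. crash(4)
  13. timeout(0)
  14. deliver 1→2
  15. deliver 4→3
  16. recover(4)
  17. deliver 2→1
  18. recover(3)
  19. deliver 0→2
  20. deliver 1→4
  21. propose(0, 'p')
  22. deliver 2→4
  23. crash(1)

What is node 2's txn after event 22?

e1 deliver 1→0: ·
e2 deliver 1→0: ·
e3 deliver 2→3: ·
e4 deliver 1→0: ·
e5 deliver 4→3: ·
e6 deliver 3→1: ·
e7 deliver 2→3: ·
e8 propose(0,'x'): 0[coor,t=1,-]
e9 deliver 1→2: ·
e10 timeout(0): 0[coor,t=2,-]
e11 crash(3): 3[✗part,t=0,-]
e12 crash(4): 4[✗part,t=0,-]
e13 timeout(0): 0[coor,t=3,-]
e14 deliver 1→2: ·
e15 deliver 4→3: ·
e16 recover(4): 4[part,t=0,-]
e17 deliver 2→1: ·
e18 recover(3): 3[part,t=0,-]
e19 deliver 0→2: 2[part,t=1,-]
e20 deliver 1→4: ·
e21 propose(0,'p'): 0[coor,t=4,-]
e22 deliver 2→4: ·

1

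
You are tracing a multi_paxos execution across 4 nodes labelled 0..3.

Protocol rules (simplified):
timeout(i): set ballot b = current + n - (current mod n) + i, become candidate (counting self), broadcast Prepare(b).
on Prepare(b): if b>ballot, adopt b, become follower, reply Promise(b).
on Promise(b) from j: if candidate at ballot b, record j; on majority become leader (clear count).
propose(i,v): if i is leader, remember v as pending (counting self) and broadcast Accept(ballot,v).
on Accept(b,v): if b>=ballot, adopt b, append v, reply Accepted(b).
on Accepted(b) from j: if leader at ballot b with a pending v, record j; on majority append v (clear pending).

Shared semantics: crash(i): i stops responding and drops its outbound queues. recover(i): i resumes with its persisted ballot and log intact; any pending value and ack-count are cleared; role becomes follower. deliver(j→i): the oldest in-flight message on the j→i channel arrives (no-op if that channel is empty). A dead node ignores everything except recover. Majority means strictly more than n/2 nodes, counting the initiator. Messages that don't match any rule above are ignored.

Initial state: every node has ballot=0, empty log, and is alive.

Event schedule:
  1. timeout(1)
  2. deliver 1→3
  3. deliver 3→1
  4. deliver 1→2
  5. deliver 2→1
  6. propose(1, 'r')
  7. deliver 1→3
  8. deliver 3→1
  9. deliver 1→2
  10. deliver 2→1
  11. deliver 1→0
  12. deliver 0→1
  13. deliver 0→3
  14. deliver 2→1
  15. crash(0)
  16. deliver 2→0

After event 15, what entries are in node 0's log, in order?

e1 timeout(1): 1[cand,b=5,-]
e2 deliver 1→3: 3[foll,b=5,-]
e3 deliver 3→1: ·
e4 deliver 1→2: 2[foll,b=5,-]
e5 deliver 2→1: 1[lead,b=5,-]
e6 propose(1,'r'): ·
e7 deliver 1→3: 3[foll,b=5,r]
e8 deliver 3→1: ·
e9 deliver 1→2: 2[foll,b=5,r]
e10 deliver 2→1: 1[lead,b=5,r]
e11 deliver 1→0: 0[foll,b=5,-]
e12 deliver 0→1: ·
e13 deliver 0→3: ·
e14 deliver 2→1: ·
e15 crash(0): 0[✗foll,b=5,-]

empty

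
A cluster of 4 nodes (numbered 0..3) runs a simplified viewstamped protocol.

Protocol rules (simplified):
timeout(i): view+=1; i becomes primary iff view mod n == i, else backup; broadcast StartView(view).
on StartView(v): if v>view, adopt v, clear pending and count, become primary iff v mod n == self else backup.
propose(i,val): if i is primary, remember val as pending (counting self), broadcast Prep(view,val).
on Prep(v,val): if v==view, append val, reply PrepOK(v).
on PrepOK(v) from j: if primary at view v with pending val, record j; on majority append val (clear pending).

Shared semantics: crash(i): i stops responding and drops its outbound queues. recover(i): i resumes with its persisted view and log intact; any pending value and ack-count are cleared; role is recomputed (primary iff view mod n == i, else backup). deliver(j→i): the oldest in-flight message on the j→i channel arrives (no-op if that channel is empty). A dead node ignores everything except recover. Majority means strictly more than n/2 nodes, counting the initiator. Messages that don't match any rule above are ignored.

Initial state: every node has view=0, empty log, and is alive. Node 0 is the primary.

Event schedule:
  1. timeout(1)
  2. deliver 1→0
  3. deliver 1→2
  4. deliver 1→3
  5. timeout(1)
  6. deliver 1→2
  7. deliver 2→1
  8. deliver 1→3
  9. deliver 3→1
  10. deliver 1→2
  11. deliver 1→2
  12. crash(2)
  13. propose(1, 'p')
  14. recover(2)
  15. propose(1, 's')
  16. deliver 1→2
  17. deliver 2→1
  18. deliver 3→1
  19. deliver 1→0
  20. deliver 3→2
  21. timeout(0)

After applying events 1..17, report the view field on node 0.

1

[1] timeout(1) → N1(prim v1 [-])
[2] deliver 1→0 → N0(back v1 [-])
[3] deliver 1→2 → N2(back v1 [-])
[4] deliver 1→3 → N3(back v1 [-])
[5] timeout(1) → N1(back v2 [-])
[6] deliver 1→2 → N2(prim v2 [-])
[7] deliver 2→1 → ∅
[8] deliver 1→3 → N3(back v2 [-])
[9] deliver 3→1 → ∅
[10] deliver 1→2 → ∅
[11] deliver 1→2 → ∅
[12] crash(2) → N2(✗prim v2 [-])
[13] propose(1,'p') → ∅
[14] recover(2) → N2(prim v2 [-])
[15] propose(1,'s') → ∅
[16] deliver 1→2 → ∅
[17] deliver 2→1 → ∅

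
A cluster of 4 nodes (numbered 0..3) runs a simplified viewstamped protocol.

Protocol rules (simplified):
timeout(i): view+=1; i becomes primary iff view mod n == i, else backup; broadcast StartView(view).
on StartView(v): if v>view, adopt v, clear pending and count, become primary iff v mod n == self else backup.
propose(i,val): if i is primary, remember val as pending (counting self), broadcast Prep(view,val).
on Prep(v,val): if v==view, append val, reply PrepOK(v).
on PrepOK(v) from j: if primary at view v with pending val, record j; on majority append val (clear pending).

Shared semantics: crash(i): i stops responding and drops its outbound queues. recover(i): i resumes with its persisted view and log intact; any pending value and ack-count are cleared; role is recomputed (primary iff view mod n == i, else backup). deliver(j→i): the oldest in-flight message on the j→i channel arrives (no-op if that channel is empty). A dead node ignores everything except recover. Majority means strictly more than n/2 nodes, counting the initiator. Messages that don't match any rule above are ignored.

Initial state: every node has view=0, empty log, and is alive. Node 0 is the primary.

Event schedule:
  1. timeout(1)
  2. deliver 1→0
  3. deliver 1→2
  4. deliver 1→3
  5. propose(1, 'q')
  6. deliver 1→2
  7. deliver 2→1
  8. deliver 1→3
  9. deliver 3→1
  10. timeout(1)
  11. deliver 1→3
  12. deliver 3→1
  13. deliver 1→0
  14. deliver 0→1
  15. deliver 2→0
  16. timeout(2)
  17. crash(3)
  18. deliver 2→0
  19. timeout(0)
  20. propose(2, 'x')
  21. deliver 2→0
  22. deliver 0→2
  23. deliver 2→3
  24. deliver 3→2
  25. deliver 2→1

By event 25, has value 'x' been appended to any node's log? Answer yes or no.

no

step 1 timeout(1): 1={prim,v=1,log=-}
step 2 deliver 1→0: 0={back,v=1,log=-}
step 3 deliver 1→2: 2={back,v=1,log=-}
step 4 deliver 1→3: 3={back,v=1,log=-}
step 5 propose(1,'q'): —
step 6 deliver 1→2: 2={back,v=1,log=q}
step 7 deliver 2→1: —
step 8 deliver 1→3: 3={back,v=1,log=q}
step 9 deliver 3→1: 1={prim,v=1,log=q}
step 10 timeout(1): 1={back,v=2,log=q}
step 11 deliver 1→3: 3={back,v=2,log=q}
step 12 deliver 3→1: —
step 13 deliver 1→0: 0={back,v=1,log=q}
step 14 deliver 0→1: —
step 15 deliver 2→0: —
step 16 timeout(2): 2={prim,v=2,log=q}
step 17 crash(3): 3={✗back,v=2,log=q}
step 18 deliver 2→0: 0={back,v=2,log=q}
step 19 timeout(0): 0={back,v=3,log=q}
step 20 propose(2,'x'): —
step 21 deliver 2→0: —
step 22 deliver 0→2: 2={back,v=3,log=q}
step 23 deliver 2→3: —
step 24 deliver 3→2: —
step 25 deliver 2→1: —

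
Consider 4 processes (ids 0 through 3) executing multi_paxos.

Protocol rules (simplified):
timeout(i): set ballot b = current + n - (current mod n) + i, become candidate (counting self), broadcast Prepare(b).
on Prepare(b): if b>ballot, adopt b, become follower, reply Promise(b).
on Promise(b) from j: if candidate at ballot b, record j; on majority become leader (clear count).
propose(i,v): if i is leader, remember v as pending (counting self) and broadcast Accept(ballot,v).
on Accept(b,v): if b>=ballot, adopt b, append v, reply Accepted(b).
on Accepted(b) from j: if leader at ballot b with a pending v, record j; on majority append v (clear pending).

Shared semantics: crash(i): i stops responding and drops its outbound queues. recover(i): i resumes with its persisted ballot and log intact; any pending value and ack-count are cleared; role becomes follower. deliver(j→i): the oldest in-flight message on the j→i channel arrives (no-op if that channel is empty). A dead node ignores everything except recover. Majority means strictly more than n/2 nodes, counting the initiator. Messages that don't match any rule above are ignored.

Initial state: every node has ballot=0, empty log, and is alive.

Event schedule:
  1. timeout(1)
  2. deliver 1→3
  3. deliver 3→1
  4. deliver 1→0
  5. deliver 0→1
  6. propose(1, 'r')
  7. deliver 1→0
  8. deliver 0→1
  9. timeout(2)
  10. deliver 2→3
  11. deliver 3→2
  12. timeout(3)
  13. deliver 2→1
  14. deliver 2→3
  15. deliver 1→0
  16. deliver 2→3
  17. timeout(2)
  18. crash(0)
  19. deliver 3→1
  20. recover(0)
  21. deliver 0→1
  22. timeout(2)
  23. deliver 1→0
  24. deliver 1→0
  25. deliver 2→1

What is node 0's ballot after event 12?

5

step 1 timeout(1): 1={cand,b=5,log=-}
step 2 deliver 1→3: 3={foll,b=5,log=-}
step 3 deliver 3→1: —
step 4 deliver 1→0: 0={foll,b=5,log=-}
step 5 deliver 0→1: 1={lead,b=5,log=-}
step 6 propose(1,'r'): —
step 7 deliver 1→0: 0={foll,b=5,log=r}
step 8 deliver 0→1: —
step 9 timeout(2): 2={cand,b=6,log=-}
step 10 deliver 2→3: 3={foll,b=6,log=-}
step 11 deliver 3→2: —
step 12 timeout(3): 3={cand,b=11,log=-}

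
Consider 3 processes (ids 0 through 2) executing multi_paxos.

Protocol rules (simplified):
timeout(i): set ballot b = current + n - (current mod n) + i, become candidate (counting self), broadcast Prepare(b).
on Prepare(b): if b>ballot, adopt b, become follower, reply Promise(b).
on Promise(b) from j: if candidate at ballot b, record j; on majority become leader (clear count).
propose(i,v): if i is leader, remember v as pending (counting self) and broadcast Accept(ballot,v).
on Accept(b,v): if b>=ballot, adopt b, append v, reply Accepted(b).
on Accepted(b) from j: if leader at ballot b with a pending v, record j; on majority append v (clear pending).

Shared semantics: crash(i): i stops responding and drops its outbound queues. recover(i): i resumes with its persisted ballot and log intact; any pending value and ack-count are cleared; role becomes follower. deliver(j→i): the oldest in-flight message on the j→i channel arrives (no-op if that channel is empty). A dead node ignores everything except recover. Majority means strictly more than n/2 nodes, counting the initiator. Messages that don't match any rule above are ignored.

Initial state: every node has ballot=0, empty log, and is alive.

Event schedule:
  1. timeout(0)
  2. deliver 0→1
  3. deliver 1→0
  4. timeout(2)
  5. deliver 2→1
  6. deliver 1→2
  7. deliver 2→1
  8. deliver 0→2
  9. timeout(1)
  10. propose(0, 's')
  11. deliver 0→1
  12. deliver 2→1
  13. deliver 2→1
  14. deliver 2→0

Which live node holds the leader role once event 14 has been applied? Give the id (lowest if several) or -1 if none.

2

step 1 timeout(0): 0={cand,b=3,log=-}
step 2 deliver 0→1: 1={foll,b=3,log=-}
step 3 deliver 1→0: 0={lead,b=3,log=-}
step 4 timeout(2): 2={cand,b=5,log=-}
step 5 deliver 2→1: 1={foll,b=5,log=-}
step 6 deliver 1→2: 2={lead,b=5,log=-}
step 7 deliver 2→1: —
step 8 deliver 0→2: —
step 9 timeout(1): 1={cand,b=7,log=-}
step 10 propose(0,'s'): —
step 11 deliver 0→1: —
step 12 deliver 2→1: —
step 13 deliver 2→1: —
step 14 deliver 2→0: 0={foll,b=5,log=-}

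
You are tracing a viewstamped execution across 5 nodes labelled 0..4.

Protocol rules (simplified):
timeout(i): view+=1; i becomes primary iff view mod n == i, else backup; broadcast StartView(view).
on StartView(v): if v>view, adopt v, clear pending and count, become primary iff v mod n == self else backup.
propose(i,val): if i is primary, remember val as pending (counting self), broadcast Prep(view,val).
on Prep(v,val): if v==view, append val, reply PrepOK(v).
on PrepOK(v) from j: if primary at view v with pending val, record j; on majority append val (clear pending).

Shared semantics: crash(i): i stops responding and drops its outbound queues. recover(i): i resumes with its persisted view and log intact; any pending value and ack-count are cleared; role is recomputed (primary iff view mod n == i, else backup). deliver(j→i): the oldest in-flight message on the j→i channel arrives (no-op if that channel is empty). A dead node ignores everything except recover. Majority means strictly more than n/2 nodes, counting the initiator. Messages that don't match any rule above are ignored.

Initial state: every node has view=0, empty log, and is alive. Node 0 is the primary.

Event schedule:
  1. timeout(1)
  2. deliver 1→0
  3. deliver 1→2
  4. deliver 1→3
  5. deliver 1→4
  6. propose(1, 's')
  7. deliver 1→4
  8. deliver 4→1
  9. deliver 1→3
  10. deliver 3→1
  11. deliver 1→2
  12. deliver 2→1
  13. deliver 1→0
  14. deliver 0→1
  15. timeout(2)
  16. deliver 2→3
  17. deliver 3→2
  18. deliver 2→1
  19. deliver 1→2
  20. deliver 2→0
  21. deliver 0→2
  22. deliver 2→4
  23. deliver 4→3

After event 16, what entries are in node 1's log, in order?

[1] timeout(1) → N1(prim v1 [-])
[2] deliver 1→0 → N0(back v1 [-])
[3] deliver 1→2 → N2(back v1 [-])
[4] deliver 1→3 → N3(back v1 [-])
[5] deliver 1→4 → N4(back v1 [-])
[6] propose(1,'s') → ∅
[7] deliver 1→4 → N4(back v1 [s])
[8] deliver 4→1 → ∅
[9] deliver 1→3 → N3(back v1 [s])
[10] deliver 3→1 → N1(prim v1 [s])
[11] deliver 1→2 → N2(back v1 [s])
[12] deliver 2→1 → ∅
[13] deliver 1→0 → N0(back v1 [s])
[14] deliver 0→1 → ∅
[15] timeout(2) → N2(prim v2 [s])
[16] deliver 2→3 → N3(back v2 [s])

s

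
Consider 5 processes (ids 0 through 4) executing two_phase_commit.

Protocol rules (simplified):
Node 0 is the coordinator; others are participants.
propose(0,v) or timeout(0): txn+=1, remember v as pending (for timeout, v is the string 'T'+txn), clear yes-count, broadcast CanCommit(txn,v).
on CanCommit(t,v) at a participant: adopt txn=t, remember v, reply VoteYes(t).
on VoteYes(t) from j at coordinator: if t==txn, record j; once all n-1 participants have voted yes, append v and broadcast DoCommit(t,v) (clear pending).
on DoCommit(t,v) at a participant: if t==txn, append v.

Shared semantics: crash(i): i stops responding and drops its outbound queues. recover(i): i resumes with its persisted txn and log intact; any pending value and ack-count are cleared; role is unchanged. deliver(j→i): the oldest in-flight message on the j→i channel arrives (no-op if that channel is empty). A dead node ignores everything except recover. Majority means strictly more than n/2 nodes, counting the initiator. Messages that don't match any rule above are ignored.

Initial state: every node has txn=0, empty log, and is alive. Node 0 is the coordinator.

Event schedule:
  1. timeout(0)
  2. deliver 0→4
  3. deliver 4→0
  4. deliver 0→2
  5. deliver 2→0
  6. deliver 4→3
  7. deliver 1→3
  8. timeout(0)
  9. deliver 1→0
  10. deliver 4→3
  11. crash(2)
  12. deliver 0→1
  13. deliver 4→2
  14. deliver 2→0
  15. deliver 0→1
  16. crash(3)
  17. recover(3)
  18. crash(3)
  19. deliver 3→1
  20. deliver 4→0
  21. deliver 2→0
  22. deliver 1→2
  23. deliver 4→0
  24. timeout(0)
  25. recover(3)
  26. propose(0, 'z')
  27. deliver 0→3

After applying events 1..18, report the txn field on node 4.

after 1 — timeout(0): n0:coor/t1/[-]
after 2 — deliver 0→4: n4:part/t1/[-]
after 3 — deliver 4→0: ·
after 4 — deliver 0→2: n2:part/t1/[-]
after 5 — deliver 2→0: ·
after 6 — deliver 4→3: ·
after 7 — deliver 1→3: ·
after 8 — timeout(0): n0:coor/t2/[-]
after 9 — deliver 1→0: ·
after 10 — deliver 4→3: ·
after 11 — crash(2): n2:✗part/t1/[-]
after 12 — deliver 0→1: n1:part/t1/[-]
after 13 — deliver 4→2: ·
after 14 — deliver 2→0: ·
after 15 — deliver 0→1: n1:part/t2/[-]
after 16 — crash(3): n3:✗part/t0/[-]
after 17 — recover(3): n3:part/t0/[-]
after 18 — crash(3): n3:✗part/t0/[-]

1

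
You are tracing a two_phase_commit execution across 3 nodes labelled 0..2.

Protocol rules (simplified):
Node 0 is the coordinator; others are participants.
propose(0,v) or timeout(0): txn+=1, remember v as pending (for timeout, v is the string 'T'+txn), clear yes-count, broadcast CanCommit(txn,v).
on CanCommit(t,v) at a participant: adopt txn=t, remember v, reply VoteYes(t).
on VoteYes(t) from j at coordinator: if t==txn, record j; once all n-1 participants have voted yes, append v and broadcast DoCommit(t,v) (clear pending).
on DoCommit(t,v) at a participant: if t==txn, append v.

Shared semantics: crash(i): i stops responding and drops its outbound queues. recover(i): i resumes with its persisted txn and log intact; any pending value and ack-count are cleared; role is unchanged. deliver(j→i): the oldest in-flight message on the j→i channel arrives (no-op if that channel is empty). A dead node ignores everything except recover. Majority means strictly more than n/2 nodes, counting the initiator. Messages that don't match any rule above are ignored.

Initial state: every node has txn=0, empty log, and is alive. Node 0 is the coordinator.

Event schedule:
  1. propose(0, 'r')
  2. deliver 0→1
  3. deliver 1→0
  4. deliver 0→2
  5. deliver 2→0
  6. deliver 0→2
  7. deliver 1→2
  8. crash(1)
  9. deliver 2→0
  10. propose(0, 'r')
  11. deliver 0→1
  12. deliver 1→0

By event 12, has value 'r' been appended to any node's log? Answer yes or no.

yes

1. propose(0,'r'):  <0:coor t1 ->
2. deliver 0→1:  <1:part t1 ->
3. deliver 1→0:  nop
4. deliver 0→2:  <2:part t1 ->
5. deliver 2→0:  <0:coor t1 r>
6. deliver 0→2:  <2:part t1 r>
7. deliver 1→2:  nop
8. crash(1):  <1:✗part t1 ->
9. deliver 2→0:  nop
10. propose(0,'r'):  <0:coor t2 r>
11. deliver 0→1:  nop
12. deliver 1→0:  nop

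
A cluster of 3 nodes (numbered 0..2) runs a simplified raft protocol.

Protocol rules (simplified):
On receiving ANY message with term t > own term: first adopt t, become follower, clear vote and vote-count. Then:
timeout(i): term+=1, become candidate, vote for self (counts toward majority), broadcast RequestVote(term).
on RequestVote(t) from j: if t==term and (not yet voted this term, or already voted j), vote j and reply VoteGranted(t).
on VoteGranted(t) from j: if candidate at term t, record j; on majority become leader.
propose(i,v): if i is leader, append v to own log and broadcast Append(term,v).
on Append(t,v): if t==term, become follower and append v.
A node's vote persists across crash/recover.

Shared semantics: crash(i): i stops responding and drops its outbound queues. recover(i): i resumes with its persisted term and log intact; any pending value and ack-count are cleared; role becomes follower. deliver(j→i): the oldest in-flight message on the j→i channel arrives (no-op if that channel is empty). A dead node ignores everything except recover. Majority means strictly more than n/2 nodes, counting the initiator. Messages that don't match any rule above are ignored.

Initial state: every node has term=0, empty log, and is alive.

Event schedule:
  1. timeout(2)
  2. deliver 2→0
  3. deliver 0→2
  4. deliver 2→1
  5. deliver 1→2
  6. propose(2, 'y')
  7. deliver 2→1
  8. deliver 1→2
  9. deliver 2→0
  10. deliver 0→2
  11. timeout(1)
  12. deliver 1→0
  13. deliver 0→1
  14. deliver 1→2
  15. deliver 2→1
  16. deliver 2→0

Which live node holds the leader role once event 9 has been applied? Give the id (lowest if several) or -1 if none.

2

e1 timeout(2): 2[cand,t=1,-]
e2 deliver 2→0: 0[foll,t=1,-]
e3 deliver 0→2: 2[lead,t=1,-]
e4 deliver 2→1: 1[foll,t=1,-]
e5 deliver 1→2: ·
e6 propose(2,'y'): 2[lead,t=1,y]
e7 deliver 2→1: 1[foll,t=1,y]
e8 deliver 1→2: ·
e9 deliver 2→0: 0[foll,t=1,y]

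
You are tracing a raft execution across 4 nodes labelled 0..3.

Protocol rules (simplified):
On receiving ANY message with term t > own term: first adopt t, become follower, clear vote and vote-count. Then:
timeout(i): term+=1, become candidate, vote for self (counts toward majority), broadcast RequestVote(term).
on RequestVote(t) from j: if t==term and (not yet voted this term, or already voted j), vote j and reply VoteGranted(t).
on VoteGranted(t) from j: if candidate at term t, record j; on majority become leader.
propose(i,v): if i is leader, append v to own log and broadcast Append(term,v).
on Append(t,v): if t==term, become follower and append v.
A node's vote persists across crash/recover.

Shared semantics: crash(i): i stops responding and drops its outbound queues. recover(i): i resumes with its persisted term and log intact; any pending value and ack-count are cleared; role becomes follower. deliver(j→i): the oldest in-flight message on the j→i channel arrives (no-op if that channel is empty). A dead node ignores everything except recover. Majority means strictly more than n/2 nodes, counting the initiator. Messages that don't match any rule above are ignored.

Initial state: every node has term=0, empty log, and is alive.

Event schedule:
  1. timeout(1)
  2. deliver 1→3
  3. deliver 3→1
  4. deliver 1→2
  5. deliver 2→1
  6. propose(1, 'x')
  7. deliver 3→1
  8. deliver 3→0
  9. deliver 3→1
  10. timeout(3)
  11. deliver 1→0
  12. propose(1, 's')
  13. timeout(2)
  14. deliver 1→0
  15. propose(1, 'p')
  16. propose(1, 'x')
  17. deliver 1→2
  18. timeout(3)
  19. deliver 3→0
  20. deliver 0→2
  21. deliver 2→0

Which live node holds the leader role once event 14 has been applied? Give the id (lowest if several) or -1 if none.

[1] timeout(1) → N1(cand t1 [-])
[2] deliver 1→3 → N3(foll t1 [-])
[3] deliver 3→1 → ∅
[4] deliver 1→2 → N2(foll t1 [-])
[5] deliver 2→1 → N1(lead t1 [-])
[6] propose(1,'x') → N1(lead t1 [x])
[7] deliver 3→1 → ∅
[8] deliver 3→0 → ∅
[9] deliver 3→1 → ∅
[10] timeout(3) → N3(cand t2 [-])
[11] deliver 1→0 → N0(foll t1 [-])
[12] propose(1,'s') → N1(lead t1 [x,s])
[13] timeout(2) → N2(cand t2 [-])
[14] deliver 1→0 → N0(foll t1 [x])

1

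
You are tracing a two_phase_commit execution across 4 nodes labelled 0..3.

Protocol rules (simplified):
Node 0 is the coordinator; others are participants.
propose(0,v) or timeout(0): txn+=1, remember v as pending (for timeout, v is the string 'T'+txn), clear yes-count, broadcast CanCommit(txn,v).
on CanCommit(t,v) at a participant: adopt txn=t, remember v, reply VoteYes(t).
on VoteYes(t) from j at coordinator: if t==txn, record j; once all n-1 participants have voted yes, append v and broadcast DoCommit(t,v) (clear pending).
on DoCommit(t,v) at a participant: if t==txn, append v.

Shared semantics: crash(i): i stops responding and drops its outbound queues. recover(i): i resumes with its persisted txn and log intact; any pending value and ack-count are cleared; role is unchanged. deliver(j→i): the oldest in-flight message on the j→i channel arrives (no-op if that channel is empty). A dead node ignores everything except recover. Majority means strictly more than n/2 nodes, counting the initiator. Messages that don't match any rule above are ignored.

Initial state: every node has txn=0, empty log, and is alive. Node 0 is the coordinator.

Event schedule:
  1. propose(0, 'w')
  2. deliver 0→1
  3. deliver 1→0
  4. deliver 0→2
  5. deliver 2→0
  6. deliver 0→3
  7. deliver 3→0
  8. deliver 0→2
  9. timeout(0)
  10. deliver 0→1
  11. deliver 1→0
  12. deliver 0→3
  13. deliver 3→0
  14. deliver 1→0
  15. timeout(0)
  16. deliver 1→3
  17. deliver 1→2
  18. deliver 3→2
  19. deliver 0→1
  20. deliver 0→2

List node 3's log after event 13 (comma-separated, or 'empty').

after 1 — propose(0,'w'): n0:coor/t1/[-]
after 2 — deliver 0→1: n1:part/t1/[-]
after 3 — deliver 1→0: ·
after 4 — deliver 0→2: n2:part/t1/[-]
after 5 — deliver 2→0: ·
after 6 — deliver 0→3: n3:part/t1/[-]
after 7 — deliver 3→0: n0:coor/t1/[w]
after 8 — deliver 0→2: n2:part/t1/[w]
after 9 — timeout(0): n0:coor/t2/[w]
after 10 — deliver 0→1: n1:part/t1/[w]
after 11 — deliver 1→0: ·
after 12 — deliver 0→3: n3:part/t1/[w]
after 13 — deliver 3→0: ·

w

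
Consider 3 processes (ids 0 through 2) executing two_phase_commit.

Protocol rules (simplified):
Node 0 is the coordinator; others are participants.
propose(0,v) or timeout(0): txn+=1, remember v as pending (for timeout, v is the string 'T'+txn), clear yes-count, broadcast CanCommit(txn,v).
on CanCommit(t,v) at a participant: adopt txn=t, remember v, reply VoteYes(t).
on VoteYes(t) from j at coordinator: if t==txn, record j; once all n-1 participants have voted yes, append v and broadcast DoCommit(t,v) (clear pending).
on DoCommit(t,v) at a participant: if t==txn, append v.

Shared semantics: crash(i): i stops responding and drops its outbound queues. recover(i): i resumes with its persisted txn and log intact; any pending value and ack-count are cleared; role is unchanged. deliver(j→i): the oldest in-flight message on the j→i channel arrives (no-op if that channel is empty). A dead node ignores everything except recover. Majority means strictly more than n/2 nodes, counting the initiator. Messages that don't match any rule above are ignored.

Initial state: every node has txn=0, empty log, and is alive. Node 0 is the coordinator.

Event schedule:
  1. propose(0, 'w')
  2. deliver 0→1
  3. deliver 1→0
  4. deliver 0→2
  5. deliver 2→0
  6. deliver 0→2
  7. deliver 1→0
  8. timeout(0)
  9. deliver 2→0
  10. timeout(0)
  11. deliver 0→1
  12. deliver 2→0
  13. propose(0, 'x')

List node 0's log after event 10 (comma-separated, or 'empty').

e1 propose(0,'w'): 0[coor,t=1,-]
e2 deliver 0→1: 1[part,t=1,-]
e3 deliver 1→0: ·
e4 deliver 0→2: 2[part,t=1,-]
e5 deliver 2→0: 0[coor,t=1,w]
e6 deliver 0→2: 2[part,t=1,w]
e7 deliver 1→0: ·
e8 timeout(0): 0[coor,t=2,w]
e9 deliver 2→0: ·
e10 timeout(0): 0[coor,t=3,w]

w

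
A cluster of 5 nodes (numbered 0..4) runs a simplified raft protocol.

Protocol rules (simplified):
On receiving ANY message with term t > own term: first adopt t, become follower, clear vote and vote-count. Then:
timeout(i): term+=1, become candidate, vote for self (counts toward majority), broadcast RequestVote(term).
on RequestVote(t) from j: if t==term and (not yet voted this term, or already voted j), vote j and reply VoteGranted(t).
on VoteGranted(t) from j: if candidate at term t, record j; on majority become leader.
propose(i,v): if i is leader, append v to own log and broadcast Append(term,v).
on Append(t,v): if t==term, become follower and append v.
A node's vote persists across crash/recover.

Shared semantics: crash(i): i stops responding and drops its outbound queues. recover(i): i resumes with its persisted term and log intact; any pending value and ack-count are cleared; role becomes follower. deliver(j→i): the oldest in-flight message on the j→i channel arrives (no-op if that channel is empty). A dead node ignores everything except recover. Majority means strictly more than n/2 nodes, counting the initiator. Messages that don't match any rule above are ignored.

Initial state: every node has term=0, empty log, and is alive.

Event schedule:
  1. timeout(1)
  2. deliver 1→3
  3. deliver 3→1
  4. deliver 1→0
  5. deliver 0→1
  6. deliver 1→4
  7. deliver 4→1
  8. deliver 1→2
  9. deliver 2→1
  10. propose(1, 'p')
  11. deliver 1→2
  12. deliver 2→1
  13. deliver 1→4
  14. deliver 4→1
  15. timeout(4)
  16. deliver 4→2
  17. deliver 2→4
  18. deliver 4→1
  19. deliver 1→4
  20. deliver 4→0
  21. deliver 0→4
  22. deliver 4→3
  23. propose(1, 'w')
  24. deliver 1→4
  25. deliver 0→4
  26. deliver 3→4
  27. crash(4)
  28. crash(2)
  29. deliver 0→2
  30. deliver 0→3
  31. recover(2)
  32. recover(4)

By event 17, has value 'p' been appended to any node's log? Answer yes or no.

[1] timeout(1) → N1(cand t1 [-])
[2] deliver 1→3 → N3(foll t1 [-])
[3] deliver 3→1 → ∅
[4] deliver 1→0 → N0(foll t1 [-])
[5] deliver 0→1 → N1(lead t1 [-])
[6] deliver 1→4 → N4(foll t1 [-])
[7] deliver 4→1 → ∅
[8] deliver 1→2 → N2(foll t1 [-])
[9] deliver 2→1 → ∅
[10] propose(1,'p') → N1(lead t1 [p])
[11] deliver 1→2 → N2(foll t1 [p])
[12] deliver 2→1 → ∅
[13] deliver 1→4 → N4(foll t1 [p])
[14] deliver 4→1 → ∅
[15] timeout(4) → N4(cand t2 [p])
[16] deliver 4→2 → N2(foll t2 [p])
[17] deliver 2→4 → ∅

yes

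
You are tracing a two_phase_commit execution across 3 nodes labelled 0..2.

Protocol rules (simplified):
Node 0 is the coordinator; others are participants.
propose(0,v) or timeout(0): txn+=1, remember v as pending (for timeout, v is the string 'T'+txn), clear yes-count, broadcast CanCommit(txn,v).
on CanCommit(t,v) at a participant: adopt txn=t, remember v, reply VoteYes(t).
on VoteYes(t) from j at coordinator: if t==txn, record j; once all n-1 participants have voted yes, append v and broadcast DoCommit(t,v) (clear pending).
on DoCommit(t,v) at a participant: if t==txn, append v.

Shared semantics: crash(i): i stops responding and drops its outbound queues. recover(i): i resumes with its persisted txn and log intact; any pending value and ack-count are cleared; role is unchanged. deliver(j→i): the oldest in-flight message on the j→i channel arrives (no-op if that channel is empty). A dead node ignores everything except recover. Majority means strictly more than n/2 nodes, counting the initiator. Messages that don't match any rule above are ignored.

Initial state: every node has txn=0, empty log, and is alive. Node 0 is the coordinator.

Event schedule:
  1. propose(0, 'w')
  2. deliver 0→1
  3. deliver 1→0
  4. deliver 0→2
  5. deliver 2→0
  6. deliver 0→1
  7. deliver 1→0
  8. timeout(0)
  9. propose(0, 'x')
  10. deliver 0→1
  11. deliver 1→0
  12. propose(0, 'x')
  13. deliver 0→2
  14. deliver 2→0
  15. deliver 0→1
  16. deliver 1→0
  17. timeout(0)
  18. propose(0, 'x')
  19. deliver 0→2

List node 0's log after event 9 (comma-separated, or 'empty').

e1 propose(0,'w'): 0[coor,t=1,-]
e2 deliver 0→1: 1[part,t=1,-]
e3 deliver 1→0: ·
e4 deliver 0→2: 2[part,t=1,-]
e5 deliver 2→0: 0[coor,t=1,w]
e6 deliver 0→1: 1[part,t=1,w]
e7 deliver 1→0: ·
e8 timeout(0): 0[coor,t=2,w]
e9 propose(0,'x'): 0[coor,t=3,w]

w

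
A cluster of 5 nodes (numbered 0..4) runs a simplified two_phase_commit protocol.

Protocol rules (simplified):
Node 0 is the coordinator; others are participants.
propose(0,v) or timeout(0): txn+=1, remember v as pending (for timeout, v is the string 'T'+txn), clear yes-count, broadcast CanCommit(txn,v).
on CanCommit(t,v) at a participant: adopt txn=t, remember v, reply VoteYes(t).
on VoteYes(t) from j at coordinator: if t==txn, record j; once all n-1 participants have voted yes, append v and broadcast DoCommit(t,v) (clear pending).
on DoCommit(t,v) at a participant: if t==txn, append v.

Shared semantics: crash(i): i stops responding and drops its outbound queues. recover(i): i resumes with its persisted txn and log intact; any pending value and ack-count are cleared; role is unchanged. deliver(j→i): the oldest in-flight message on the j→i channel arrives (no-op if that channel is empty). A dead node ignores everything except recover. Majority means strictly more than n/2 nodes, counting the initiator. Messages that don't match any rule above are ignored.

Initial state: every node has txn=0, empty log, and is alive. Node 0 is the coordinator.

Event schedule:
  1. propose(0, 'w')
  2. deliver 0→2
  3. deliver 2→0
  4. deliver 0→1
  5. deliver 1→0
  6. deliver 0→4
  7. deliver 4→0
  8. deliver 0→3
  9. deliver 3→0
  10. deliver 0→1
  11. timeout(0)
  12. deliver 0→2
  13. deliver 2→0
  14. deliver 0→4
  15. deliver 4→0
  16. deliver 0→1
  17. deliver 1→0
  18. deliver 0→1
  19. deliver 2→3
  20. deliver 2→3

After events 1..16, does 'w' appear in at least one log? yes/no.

1. propose(0,'w'):  <0:coor t1 ->
2. deliver 0→2:  <2:part t1 ->
3. deliver 2→0:  nop
4. deliver 0→1:  <1:part t1 ->
5. deliver 1→0:  nop
6. deliver 0→4:  <4:part t1 ->
7. deliver 4→0:  nop
8. deliver 0→3:  <3:part t1 ->
9. deliver 3→0:  <0:coor t1 w>
10. deliver 0→1:  <1:part t1 w>
11. timeout(0):  <0:coor t2 w>
12. deliver 0→2:  <2:part t1 w>
13. deliver 2→0:  nop
14. deliver 0→4:  <4:part t1 w>
15. deliver 4→0:  nop
16. deliver 0→1:  <1:part t2 w>

yes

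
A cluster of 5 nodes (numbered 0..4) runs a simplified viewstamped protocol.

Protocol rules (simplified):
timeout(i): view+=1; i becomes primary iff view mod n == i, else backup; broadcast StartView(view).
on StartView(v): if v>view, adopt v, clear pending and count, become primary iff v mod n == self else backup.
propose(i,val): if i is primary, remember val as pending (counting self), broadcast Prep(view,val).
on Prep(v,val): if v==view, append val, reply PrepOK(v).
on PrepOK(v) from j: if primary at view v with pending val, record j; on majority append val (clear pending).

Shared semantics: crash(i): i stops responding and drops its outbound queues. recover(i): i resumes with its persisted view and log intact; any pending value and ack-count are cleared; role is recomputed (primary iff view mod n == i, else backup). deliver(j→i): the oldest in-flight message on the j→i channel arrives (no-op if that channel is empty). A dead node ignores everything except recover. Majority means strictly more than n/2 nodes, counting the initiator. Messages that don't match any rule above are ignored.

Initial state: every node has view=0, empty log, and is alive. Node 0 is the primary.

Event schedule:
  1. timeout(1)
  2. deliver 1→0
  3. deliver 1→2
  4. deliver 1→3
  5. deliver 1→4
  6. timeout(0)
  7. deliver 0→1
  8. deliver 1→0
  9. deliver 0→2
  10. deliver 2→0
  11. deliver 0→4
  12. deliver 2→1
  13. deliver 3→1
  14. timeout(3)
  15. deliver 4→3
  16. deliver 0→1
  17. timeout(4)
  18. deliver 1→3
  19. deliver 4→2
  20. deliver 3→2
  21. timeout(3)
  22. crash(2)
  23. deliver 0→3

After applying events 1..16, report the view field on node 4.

e1 timeout(1): 1[prim,v=1,-]
e2 deliver 1→0: 0[back,v=1,-]
e3 deliver 1→2: 2[back,v=1,-]
e4 deliver 1→3: 3[back,v=1,-]
e5 deliver 1→4: 4[back,v=1,-]
e6 timeout(0): 0[back,v=2,-]
e7 deliver 0→1: 1[back,v=2,-]
e8 deliver 1→0: ·
e9 deliver 0→2: 2[prim,v=2,-]
e10 deliver 2→0: ·
e11 deliver 0→4: 4[back,v=2,-]
e12 deliver 2→1: ·
e13 deliver 3→1: ·
e14 timeout(3): 3[back,v=2,-]
e15 deliver 4→3: ·
e16 deliver 0→1: ·

2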